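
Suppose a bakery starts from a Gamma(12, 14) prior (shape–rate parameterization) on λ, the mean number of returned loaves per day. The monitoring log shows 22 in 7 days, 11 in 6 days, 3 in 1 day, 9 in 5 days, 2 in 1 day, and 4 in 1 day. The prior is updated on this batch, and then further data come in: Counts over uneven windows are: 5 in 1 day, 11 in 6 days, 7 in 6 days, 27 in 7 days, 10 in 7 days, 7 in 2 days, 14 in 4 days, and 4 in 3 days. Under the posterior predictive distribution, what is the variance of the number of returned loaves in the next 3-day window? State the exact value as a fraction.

32856/5041

Total count: 22 + 11 + 3 + 9 + 2 + 4 = 51.
Total exposure: 7 + 6 + 1 + 5 + 1 + 1 = 21 days.
After the first batch: Gamma(12 + 51, 14 + 21) = Gamma(63, 35).
Total count: 5 + 11 + 7 + 27 + 10 + 7 + 14 + 4 = 85.
Total exposure: 1 + 6 + 6 + 7 + 7 + 2 + 4 + 3 = 36 days.
After the second batch: Gamma(63 + 85, 35 + 36) = Gamma(148, 71).
The posterior predictive for a window of length T is Negative Binomial with variance T·α'·(β'+T)/β'² = 3·148·74/5041 = 32856/5041.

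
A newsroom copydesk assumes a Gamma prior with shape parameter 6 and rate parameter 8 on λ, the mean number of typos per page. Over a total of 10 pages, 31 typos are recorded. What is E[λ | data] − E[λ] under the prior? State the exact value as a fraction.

47/36

Total count 31 over total exposure 10 pages.
Posterior: α' = 6 + 31 = 37, β' = 8 + 10 = 18.
Posterior mean = 37/18 = 37/18; prior mean = 6/8 = 3/4. Difference = 37/18 − 3/4 = 47/36.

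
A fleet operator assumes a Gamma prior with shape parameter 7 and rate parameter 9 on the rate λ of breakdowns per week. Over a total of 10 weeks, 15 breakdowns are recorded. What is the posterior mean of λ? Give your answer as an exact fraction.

Total count 15 over total exposure 10 weeks.
Posterior: α' = 7 + 15 = 22, β' = 9 + 10 = 19.
Posterior mean = α'/β' = 22/19.

22/19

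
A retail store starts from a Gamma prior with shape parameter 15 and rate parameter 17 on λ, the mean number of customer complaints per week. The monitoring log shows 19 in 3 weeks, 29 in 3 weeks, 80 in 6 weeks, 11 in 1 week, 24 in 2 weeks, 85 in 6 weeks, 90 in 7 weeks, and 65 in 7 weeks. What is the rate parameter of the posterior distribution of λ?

52

Total count: 19 + 29 + 80 + 11 + 24 + 85 + 90 + 65 = 403.
Total exposure: 3 + 3 + 6 + 1 + 2 + 6 + 7 + 7 = 35 weeks.
Gamma(α, β) with Poisson data over total exposure Σt gives posterior Gamma(α+Σx, β+Σt) = Gamma(418, 52).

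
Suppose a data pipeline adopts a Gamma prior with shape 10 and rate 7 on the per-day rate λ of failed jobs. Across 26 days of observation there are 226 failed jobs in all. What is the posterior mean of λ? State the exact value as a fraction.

236/33

Total count 226 over total exposure 26 days.
Conjugate update: add total count to the shape and total exposure to the rate, giving Gamma(236, 33).
Posterior mean = α'/β' = 236/33.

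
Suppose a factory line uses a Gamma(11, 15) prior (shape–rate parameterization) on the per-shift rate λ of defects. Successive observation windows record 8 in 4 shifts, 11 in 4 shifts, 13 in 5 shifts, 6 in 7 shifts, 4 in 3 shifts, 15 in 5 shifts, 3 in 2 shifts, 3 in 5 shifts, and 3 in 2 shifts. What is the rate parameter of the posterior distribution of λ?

52

Total count: 8 + 11 + 13 + 6 + 4 + 15 + 3 + 3 + 3 = 66.
Total exposure: 4 + 4 + 5 + 7 + 3 + 5 + 2 + 5 + 2 = 37 shifts.
Posterior: α' = 11 + 66 = 77, β' = 15 + 37 = 52.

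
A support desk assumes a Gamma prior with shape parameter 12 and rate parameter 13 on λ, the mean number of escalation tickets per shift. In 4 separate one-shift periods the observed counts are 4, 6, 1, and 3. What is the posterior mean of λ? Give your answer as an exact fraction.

26/17

Total count: 4 + 6 + 1 + 3 = 14.
Total exposure: 4 shifts.
By Gamma–Poisson conjugacy, the posterior is Gamma(α + Σx, β + Σt) = Gamma(12 + 14, 13 + 4) = Gamma(26, 17).
Posterior mean = α'/β' = 26/17.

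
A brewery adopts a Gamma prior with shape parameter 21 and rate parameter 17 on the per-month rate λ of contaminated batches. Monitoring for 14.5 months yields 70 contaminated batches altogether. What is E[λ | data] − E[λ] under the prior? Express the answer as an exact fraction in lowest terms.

Total count 70 over total exposure 14.5 months.
Gamma(α, β) with Poisson data over total exposure Σt gives posterior Gamma(α+Σx, β+Σt) = Gamma(91, 63/2).
Posterior mean = 91/(63/2) = 26/9; prior mean = 21/17 = 21/17. Difference = 26/9 − 21/17 = 253/153.

253/153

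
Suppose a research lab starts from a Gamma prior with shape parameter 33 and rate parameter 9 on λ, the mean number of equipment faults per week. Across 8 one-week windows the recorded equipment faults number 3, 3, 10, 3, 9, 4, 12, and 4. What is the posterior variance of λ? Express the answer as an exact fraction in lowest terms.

81/289

Total count: 3 + 3 + 10 + 3 + 9 + 4 + 12 + 4 = 48.
Total exposure: 8 weeks.
Posterior: α' = 33 + 48 = 81, β' = 9 + 8 = 17.
Posterior variance = α'/β'² = 81/289.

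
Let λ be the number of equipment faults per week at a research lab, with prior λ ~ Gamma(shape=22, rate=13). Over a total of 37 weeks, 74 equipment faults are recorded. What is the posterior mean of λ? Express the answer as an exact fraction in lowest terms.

48/25

Total count 74 over total exposure 37 weeks.
Gamma(α, β) with Poisson data over total exposure Σt gives posterior Gamma(α+Σx, β+Σt) = Gamma(96, 50).
Posterior mean = α'/β' = 96/50 = 48/25.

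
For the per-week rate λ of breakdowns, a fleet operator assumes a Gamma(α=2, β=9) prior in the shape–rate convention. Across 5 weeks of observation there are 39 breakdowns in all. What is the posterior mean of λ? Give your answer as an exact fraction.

Total count 39 over total exposure 5 weeks.
Gamma(α, β) with Poisson data over total exposure Σt gives posterior Gamma(α+Σx, β+Σt) = Gamma(41, 14).
Posterior mean = α'/β' = 41/14.

41/14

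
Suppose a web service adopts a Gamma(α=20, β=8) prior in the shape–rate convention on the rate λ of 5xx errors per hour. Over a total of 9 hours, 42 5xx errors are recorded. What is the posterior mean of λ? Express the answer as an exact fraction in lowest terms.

Total count 42 over total exposure 9 hours.
Gamma(α, β) with Poisson data over total exposure Σt gives posterior Gamma(α+Σx, β+Σt) = Gamma(62, 17).
Posterior mean = α'/β' = 62/17.

62/17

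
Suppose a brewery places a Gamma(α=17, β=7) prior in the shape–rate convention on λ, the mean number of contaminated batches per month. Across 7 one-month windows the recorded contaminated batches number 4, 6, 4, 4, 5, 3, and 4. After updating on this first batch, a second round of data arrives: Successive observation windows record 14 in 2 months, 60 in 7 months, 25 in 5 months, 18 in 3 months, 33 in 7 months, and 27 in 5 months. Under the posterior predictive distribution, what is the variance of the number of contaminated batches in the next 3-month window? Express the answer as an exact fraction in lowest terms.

30912/1849

Total count: 4 + 6 + 4 + 4 + 5 + 3 + 4 = 30.
Total exposure: 7 months.
After the first batch: Gamma(17 + 30, 7 + 7) = Gamma(47, 14).
Total count: 14 + 60 + 25 + 18 + 33 + 27 = 177.
Total exposure: 2 + 7 + 5 + 3 + 7 + 5 = 29 months.
After the second batch: Gamma(47 + 177, 14 + 29) = Gamma(224, 43).
The posterior predictive for a window of length T is Negative Binomial with variance T·α'·(β'+T)/β'² = 3·224·46/1849 = 30912/1849.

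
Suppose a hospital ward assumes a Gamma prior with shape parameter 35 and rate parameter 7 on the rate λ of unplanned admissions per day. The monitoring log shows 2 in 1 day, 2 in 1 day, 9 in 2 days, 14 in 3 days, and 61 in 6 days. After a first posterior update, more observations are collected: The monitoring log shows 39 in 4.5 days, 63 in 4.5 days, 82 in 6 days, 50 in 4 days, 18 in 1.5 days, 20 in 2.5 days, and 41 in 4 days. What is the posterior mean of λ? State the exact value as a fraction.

436/47

Total count: 2 + 2 + 9 + 14 + 61 = 88.
Total exposure: 1 + 1 + 2 + 3 + 6 = 13 days.
After the first batch: Gamma(35 + 88, 7 + 13) = Gamma(123, 20).
Total count: 39 + 63 + 82 + 50 + 18 + 20 + 41 = 313.
Total exposure: 4.5 + 4.5 + 6 + 4 + 1.5 + 2.5 + 4 = 27 days.
After the second batch: Gamma(123 + 313, 20 + 27) = Gamma(436, 47).
Posterior mean = α'/β' = 436/47.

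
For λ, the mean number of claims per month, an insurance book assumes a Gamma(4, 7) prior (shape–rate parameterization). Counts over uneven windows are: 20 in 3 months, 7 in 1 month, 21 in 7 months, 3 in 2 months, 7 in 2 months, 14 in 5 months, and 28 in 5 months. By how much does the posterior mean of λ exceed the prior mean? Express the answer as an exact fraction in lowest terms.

75/28

Total count: 20 + 7 + 21 + 3 + 7 + 14 + 28 = 100.
Total exposure: 3 + 1 + 7 + 2 + 2 + 5 + 5 = 25 months.
Gamma(α, β) with Poisson data over total exposure Σt gives posterior Gamma(α+Σx, β+Σt) = Gamma(104, 32).
Posterior mean = 104/32 = 13/4; prior mean = 4/7 = 4/7. Difference = 13/4 − 4/7 = 75/28.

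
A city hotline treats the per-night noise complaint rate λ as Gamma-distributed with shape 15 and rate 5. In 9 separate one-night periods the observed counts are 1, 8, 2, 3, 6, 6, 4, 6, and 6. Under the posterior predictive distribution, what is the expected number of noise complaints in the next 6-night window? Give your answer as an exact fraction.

Total count: 1 + 8 + 2 + 3 + 6 + 6 + 4 + 6 + 6 = 42.
Total exposure: 9 nights.
Posterior: α' = 15 + 42 = 57, β' = 5 + 9 = 14.
Predictive mean over a 6-night window = T·E[λ|data] = 6·57/14 = 171/7.

171/7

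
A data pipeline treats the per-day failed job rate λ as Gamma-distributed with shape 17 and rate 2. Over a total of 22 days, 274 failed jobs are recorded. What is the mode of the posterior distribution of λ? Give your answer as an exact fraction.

145/12

Total count 274 over total exposure 22 days.
Posterior: α' = 17 + 274 = 291, β' = 2 + 22 = 24.
Posterior mode = (α'−1)/β' = 290/24 = 145/12.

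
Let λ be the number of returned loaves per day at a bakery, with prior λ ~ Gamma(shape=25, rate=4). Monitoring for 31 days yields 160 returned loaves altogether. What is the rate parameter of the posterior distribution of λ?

35

Total count 160 over total exposure 31 days.
Gamma(α, β) with Poisson data over total exposure Σt gives posterior Gamma(α+Σx, β+Σt) = Gamma(185, 35).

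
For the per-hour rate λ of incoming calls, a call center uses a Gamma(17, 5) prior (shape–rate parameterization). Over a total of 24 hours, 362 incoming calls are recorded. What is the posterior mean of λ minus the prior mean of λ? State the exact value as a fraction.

Total count 362 over total exposure 24 hours.
Gamma(α, β) with Poisson data over total exposure Σt gives posterior Gamma(α+Σx, β+Σt) = Gamma(379, 29).
Posterior mean = 379/29 = 379/29; prior mean = 17/5 = 17/5. Difference = 379/29 − 17/5 = 1402/145.

1402/145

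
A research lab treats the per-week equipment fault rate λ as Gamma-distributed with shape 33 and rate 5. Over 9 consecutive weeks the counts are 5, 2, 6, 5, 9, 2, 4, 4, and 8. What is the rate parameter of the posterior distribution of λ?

14

Total count: 5 + 2 + 6 + 5 + 9 + 2 + 4 + 4 + 8 = 45.
Total exposure: 9 weeks.
Conjugate update: add total count to the shape and total exposure to the rate, giving Gamma(78, 14).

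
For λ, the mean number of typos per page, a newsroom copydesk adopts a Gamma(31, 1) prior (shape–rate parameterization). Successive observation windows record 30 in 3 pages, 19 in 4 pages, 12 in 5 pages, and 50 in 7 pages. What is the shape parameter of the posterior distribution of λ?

Total count: 30 + 19 + 12 + 50 = 111.
Total exposure: 3 + 4 + 5 + 7 = 19 pages.
Conjugate update: add total count to the shape and total exposure to the rate, giving Gamma(142, 20).

142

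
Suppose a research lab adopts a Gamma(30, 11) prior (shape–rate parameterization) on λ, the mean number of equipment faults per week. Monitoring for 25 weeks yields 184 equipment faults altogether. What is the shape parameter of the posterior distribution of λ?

214

Total count 184 over total exposure 25 weeks.
The Gamma prior is conjugate for the Poisson rate, so λ | data ~ Gamma(30+184, 11+25) = Gamma(214, 36).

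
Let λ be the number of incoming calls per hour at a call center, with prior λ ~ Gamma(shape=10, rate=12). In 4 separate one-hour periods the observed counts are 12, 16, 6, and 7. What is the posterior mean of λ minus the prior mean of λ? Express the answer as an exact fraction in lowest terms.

Total count: 12 + 16 + 6 + 7 = 41.
Total exposure: 4 hours.
The Gamma prior is conjugate for the Poisson rate, so λ | data ~ Gamma(10+41, 12+4) = Gamma(51, 16).
Posterior mean = 51/16 = 51/16; prior mean = 10/12 = 5/6. Difference = 51/16 − 5/6 = 113/48.

113/48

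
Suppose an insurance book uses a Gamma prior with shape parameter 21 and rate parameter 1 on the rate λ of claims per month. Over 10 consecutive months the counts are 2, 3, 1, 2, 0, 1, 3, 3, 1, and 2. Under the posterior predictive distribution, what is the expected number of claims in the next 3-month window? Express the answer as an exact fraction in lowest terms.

Total count: 2 + 3 + 1 + 2 + 0 + 1 + 3 + 3 + 1 + 2 = 18.
Total exposure: 10 months.
Conjugate update: add total count to the shape and total exposure to the rate, giving Gamma(39, 11).
Predictive mean over a 3-month window = T·E[λ|data] = 3·39/11 = 117/11.

117/11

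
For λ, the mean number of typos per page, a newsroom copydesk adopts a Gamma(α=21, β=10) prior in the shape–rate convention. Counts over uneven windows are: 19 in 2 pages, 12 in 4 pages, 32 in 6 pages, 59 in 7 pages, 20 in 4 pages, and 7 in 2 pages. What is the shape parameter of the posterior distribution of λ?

170

Total count: 19 + 12 + 32 + 59 + 20 + 7 = 149.
Total exposure: 2 + 4 + 6 + 7 + 4 + 2 = 25 pages.
Gamma(α, β) with Poisson data over total exposure Σt gives posterior Gamma(α+Σx, β+Σt) = Gamma(170, 35).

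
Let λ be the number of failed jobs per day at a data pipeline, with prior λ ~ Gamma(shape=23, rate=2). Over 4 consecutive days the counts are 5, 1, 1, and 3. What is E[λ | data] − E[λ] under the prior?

-6

Total count: 5 + 1 + 1 + 3 = 10.
Total exposure: 4 days.
Conjugate update: add total count to the shape and total exposure to the rate, giving Gamma(33, 6).
Posterior mean = 33/6 = 11/2; prior mean = 23/2 = 23/2. Difference = 11/2 − 23/2 = -6.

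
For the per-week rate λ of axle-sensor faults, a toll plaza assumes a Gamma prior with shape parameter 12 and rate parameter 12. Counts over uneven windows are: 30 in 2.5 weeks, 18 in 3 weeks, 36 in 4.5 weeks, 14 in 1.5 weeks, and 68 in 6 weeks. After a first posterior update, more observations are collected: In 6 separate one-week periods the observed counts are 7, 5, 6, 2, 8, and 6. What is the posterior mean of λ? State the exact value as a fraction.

Total count: 30 + 18 + 36 + 14 + 68 = 166.
Total exposure: 2.5 + 3 + 4.5 + 1.5 + 6 = 17.5 weeks.
After the first batch: Gamma(12 + 166, 12 + 17.5) = Gamma(178, 59/2).
Total count: 7 + 5 + 6 + 2 + 8 + 6 = 34.
Total exposure: 6 weeks.
After the second batch: Gamma(178 + 34, 59/2 + 6) = Gamma(212, 71/2).
Posterior mean = α'/β' = 212/(71/2) = 424/71.

424/71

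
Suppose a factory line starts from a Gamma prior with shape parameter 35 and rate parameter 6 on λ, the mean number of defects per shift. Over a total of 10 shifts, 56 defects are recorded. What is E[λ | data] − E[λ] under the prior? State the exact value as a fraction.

Total count 56 over total exposure 10 shifts.
Gamma(α, β) with Poisson data over total exposure Σt gives posterior Gamma(α+Σx, β+Σt) = Gamma(91, 16).
Posterior mean = 91/16 = 91/16; prior mean = 35/6 = 35/6. Difference = 91/16 − 35/6 = -7/48.

-7/48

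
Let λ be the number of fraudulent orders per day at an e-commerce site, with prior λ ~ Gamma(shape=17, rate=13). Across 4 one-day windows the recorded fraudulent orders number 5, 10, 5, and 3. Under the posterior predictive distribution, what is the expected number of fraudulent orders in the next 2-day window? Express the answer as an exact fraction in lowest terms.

Total count: 5 + 10 + 5 + 3 = 23.
Total exposure: 4 days.
Conjugate update: add total count to the shape and total exposure to the rate, giving Gamma(40, 17).
Predictive mean over a 2-day window = T·E[λ|data] = 2·40/17 = 80/17.

80/17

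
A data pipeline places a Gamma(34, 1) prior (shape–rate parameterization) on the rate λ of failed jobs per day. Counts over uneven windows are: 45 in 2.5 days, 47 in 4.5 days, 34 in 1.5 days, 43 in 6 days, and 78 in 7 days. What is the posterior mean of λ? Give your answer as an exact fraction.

562/45

Total count: 45 + 47 + 34 + 43 + 78 = 247.
Total exposure: 2.5 + 4.5 + 1.5 + 6 + 7 = 21.5 days.
Posterior: α' = 34 + 247 = 281, β' = 1 + 21.5 = 45/2.
Posterior mean = α'/β' = 281/(45/2) = 562/45.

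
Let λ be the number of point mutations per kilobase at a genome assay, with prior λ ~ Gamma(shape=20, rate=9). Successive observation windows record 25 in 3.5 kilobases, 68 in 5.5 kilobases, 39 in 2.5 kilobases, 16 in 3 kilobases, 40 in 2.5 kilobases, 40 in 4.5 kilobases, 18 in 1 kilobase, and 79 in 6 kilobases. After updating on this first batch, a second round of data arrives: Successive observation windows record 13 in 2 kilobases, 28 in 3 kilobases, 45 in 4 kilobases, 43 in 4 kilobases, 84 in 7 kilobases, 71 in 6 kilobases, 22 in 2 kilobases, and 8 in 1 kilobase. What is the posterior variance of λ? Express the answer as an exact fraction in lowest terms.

Total count: 25 + 68 + 39 + 16 + 40 + 40 + 18 + 79 = 325.
Total exposure: 3.5 + 5.5 + 2.5 + 3 + 2.5 + 4.5 + 1 + 6 = 28.5 kilobases.
After the first batch: Gamma(20 + 325, 9 + 28.5) = Gamma(345, 75/2).
Total count: 13 + 28 + 45 + 43 + 84 + 71 + 22 + 8 = 314.
Total exposure: 2 + 3 + 4 + 4 + 7 + 6 + 2 + 1 = 29 kilobases.
After the second batch: Gamma(345 + 314, 75/2 + 29) = Gamma(659, 133/2).
Posterior variance = α'/β'² = 659/(17689/4) = 2636/17689.

2636/17689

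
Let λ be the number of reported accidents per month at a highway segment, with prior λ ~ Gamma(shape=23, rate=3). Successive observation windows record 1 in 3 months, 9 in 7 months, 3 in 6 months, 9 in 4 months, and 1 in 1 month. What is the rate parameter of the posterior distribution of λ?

Total count: 1 + 9 + 3 + 9 + 1 = 23.
Total exposure: 3 + 7 + 6 + 4 + 1 = 21 months.
Conjugate update: add total count to the shape and total exposure to the rate, giving Gamma(46, 24).

24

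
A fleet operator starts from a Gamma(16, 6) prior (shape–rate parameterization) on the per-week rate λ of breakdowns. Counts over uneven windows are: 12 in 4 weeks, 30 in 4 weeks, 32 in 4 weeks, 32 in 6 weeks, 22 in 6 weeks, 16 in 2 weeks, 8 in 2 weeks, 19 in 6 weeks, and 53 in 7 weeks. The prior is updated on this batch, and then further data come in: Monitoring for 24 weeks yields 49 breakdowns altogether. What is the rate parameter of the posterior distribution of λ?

71

Total count: 12 + 30 + 32 + 32 + 22 + 16 + 8 + 19 + 53 = 224.
Total exposure: 4 + 4 + 4 + 6 + 6 + 2 + 2 + 6 + 7 = 41 weeks.
After the first batch: Gamma(16 + 224, 6 + 41) = Gamma(240, 47).
Total count 49 over total exposure 24 weeks.
After the second batch: Gamma(240 + 49, 47 + 24) = Gamma(289, 71).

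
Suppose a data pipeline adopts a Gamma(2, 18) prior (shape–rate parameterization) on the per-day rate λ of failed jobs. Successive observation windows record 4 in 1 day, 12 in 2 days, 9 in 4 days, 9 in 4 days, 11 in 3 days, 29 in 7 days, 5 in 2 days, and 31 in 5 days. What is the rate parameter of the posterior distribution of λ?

Total count: 4 + 12 + 9 + 9 + 11 + 29 + 5 + 31 = 110.
Total exposure: 1 + 2 + 4 + 4 + 3 + 7 + 2 + 5 = 28 days.
By Gamma–Poisson conjugacy, the posterior is Gamma(α + Σx, β + Σt) = Gamma(2 + 110, 18 + 28) = Gamma(112, 46).

46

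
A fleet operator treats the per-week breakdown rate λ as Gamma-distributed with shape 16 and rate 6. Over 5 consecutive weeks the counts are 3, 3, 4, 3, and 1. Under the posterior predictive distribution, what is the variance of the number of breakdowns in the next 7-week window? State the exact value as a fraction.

3780/121

Total count: 3 + 3 + 4 + 3 + 1 = 14.
Total exposure: 5 weeks.
Posterior: α' = 16 + 14 = 30, β' = 6 + 5 = 11.
The posterior predictive for a window of length T is Negative Binomial with variance T·α'·(β'+T)/β'² = 7·30·18/121 = 3780/121.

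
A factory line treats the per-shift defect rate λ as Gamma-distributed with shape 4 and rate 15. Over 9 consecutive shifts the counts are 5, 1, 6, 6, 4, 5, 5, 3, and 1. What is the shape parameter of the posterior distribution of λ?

40

Total count: 5 + 1 + 6 + 6 + 4 + 5 + 5 + 3 + 1 = 36.
Total exposure: 9 shifts.
The Gamma prior is conjugate for the Poisson rate, so λ | data ~ Gamma(4+36, 15+9) = Gamma(40, 24).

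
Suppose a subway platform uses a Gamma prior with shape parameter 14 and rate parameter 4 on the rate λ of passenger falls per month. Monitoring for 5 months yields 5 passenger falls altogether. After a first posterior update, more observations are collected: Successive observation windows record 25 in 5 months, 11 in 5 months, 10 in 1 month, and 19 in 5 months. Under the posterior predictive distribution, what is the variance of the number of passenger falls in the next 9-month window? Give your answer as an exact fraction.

Total count 5 over total exposure 5 months.
After the first batch: Gamma(14 + 5, 4 + 5) = Gamma(19, 9).
Total count: 25 + 11 + 10 + 19 = 65.
Total exposure: 5 + 5 + 1 + 5 = 16 months.
After the second batch: Gamma(19 + 65, 9 + 16) = Gamma(84, 25).
The posterior predictive for a window of length T is Negative Binomial with variance T·α'·(β'+T)/β'² = 9·84·34/625 = 25704/625.

25704/625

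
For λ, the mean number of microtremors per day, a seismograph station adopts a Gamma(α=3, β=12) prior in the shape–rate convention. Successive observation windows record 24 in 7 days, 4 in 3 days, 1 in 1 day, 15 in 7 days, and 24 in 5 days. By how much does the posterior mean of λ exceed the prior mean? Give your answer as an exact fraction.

Total count: 24 + 4 + 1 + 15 + 24 = 68.
Total exposure: 7 + 3 + 1 + 7 + 5 = 23 days.
Conjugate update: add total count to the shape and total exposure to the rate, giving Gamma(71, 35).
Posterior mean = 71/35 = 71/35; prior mean = 3/12 = 1/4. Difference = 71/35 − 1/4 = 249/140.

249/140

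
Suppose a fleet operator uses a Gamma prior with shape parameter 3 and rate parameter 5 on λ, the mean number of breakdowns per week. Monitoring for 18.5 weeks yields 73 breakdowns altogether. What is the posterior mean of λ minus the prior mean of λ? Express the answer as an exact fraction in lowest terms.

619/235

Total count 73 over total exposure 18.5 weeks.
By Gamma–Poisson conjugacy, the posterior is Gamma(α + Σx, β + Σt) = Gamma(3 + 73, 5 + 18.5) = Gamma(76, 47/2).
Posterior mean = 76/(47/2) = 152/47; prior mean = 3/5 = 3/5. Difference = 152/47 − 3/5 = 619/235.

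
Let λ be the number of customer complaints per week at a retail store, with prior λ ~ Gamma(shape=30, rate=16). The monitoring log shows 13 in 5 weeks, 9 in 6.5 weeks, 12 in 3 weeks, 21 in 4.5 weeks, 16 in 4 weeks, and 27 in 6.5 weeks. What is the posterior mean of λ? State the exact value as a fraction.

Total count: 13 + 9 + 12 + 21 + 16 + 27 = 98.
Total exposure: 5 + 6.5 + 3 + 4.5 + 4 + 6.5 = 29.5 weeks.
The Gamma prior is conjugate for the Poisson rate, so λ | data ~ Gamma(30+98, 16+29.5) = Gamma(128, 91/2).
Posterior mean = α'/β' = 128/(91/2) = 256/91.

256/91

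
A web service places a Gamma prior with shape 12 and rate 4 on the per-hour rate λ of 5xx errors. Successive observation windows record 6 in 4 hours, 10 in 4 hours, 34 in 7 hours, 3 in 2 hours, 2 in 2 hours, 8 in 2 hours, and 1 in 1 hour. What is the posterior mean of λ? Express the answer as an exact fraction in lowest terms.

Total count: 6 + 10 + 34 + 3 + 2 + 8 + 1 = 64.
Total exposure: 4 + 4 + 7 + 2 + 2 + 2 + 1 = 22 hours.
The Gamma prior is conjugate for the Poisson rate, so λ | data ~ Gamma(12+64, 4+22) = Gamma(76, 26).
Posterior mean = α'/β' = 76/26 = 38/13.

38/13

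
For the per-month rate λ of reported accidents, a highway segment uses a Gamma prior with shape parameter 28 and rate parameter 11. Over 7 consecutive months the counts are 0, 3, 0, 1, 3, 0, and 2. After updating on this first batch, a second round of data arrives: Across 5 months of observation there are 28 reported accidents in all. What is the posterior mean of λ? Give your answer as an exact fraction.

Total count: 0 + 3 + 0 + 1 + 3 + 0 + 2 = 9.
Total exposure: 7 months.
After the first batch: Gamma(28 + 9, 11 + 7) = Gamma(37, 18).
Total count 28 over total exposure 5 months.
After the second batch: Gamma(37 + 28, 18 + 5) = Gamma(65, 23).
Posterior mean = α'/β' = 65/23.

65/23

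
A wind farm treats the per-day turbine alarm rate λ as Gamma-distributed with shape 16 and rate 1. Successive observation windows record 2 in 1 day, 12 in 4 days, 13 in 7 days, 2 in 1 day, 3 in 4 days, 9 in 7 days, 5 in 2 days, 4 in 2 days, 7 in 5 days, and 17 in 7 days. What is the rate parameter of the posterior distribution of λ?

41

Total count: 2 + 12 + 13 + 2 + 3 + 9 + 5 + 4 + 7 + 17 = 74.
Total exposure: 1 + 4 + 7 + 1 + 4 + 7 + 2 + 2 + 5 + 7 = 40 days.
Conjugate update: add total count to the shape and total exposure to the rate, giving Gamma(90, 41).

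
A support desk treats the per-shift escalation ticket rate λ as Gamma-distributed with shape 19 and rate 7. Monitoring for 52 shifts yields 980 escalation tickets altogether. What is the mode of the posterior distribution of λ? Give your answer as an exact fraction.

998/59

Total count 980 over total exposure 52 shifts.
By Gamma–Poisson conjugacy, the posterior is Gamma(α + Σx, β + Σt) = Gamma(19 + 980, 7 + 52) = Gamma(999, 59).
Posterior mode = (α'−1)/β' = 998/59.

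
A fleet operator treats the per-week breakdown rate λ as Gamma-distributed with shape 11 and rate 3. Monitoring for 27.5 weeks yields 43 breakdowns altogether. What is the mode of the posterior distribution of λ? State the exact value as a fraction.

Total count 43 over total exposure 27.5 weeks.
Posterior: α' = 11 + 43 = 54, β' = 3 + 27.5 = 61/2.
Posterior mode = (α'−1)/β' = 53/(61/2) = 106/61.

106/61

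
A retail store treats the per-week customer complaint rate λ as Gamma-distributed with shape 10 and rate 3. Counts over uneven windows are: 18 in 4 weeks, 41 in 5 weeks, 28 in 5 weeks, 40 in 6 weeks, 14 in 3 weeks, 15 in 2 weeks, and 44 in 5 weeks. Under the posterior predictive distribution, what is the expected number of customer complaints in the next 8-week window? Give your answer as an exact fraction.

560/11

Total count: 18 + 41 + 28 + 40 + 14 + 15 + 44 = 200.
Total exposure: 4 + 5 + 5 + 6 + 3 + 2 + 5 = 30 weeks.
By Gamma–Poisson conjugacy, the posterior is Gamma(α + Σx, β + Σt) = Gamma(10 + 200, 3 + 30) = Gamma(210, 33).
Predictive mean over an 8-week window = T·E[λ|data] = 8·210/33 = 560/11.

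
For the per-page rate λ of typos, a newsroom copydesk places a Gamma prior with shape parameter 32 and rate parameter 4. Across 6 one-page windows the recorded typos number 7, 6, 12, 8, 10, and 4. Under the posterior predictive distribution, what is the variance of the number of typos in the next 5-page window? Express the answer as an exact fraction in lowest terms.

237/4

Total count: 7 + 6 + 12 + 8 + 10 + 4 = 47.
Total exposure: 6 pages.
Conjugate update: add total count to the shape and total exposure to the rate, giving Gamma(79, 10).
The posterior predictive for a window of length T is Negative Binomial with variance T·α'·(β'+T)/β'² = 5·79·15/100 = 237/4.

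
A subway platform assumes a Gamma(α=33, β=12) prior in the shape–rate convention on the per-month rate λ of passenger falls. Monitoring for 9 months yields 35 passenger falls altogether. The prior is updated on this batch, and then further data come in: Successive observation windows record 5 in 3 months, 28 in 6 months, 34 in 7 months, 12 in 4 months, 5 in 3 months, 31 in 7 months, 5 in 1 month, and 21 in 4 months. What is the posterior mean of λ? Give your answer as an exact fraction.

Total count 35 over total exposure 9 months.
After the first batch: Gamma(33 + 35, 12 + 9) = Gamma(68, 21).
Total count: 5 + 28 + 34 + 12 + 5 + 31 + 5 + 21 = 141.
Total exposure: 3 + 6 + 7 + 4 + 3 + 7 + 1 + 4 = 35 months.
After the second batch: Gamma(68 + 141, 21 + 35) = Gamma(209, 56).
Posterior mean = α'/β' = 209/56.

209/56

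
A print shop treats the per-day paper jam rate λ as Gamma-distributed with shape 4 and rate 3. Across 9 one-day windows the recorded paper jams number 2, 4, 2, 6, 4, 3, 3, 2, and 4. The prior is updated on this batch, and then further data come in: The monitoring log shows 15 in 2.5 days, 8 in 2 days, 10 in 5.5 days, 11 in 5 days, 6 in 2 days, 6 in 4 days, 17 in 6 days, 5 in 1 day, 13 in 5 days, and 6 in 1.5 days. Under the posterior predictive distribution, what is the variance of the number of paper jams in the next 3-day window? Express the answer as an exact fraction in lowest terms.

8646/961

Total count: 2 + 4 + 2 + 6 + 4 + 3 + 3 + 2 + 4 = 30.
Total exposure: 9 days.
After the first batch: Gamma(4 + 30, 3 + 9) = Gamma(34, 12).
Total count: 15 + 8 + 10 + 11 + 6 + 6 + 17 + 5 + 13 + 6 = 97.
Total exposure: 2.5 + 2 + 5.5 + 5 + 2 + 4 + 6 + 1 + 5 + 1.5 = 34.5 days.
After the second batch: Gamma(34 + 97, 12 + 34.5) = Gamma(131, 93/2).
The posterior predictive for a window of length T is Negative Binomial with variance T·α'·(β'+T)/β'² = 3·131·(99/2)/(8649/4) = 8646/961.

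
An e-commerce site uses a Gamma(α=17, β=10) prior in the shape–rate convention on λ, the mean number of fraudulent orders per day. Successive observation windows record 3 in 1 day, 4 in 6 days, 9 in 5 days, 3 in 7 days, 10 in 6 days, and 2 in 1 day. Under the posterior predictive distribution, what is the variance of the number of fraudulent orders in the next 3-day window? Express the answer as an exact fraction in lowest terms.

Total count: 3 + 4 + 9 + 3 + 10 + 2 = 31.
Total exposure: 1 + 6 + 5 + 7 + 6 + 1 = 26 days.
Conjugate update: add total count to the shape and total exposure to the rate, giving Gamma(48, 36).
The posterior predictive for a window of length T is Negative Binomial with variance T·α'·(β'+T)/β'² = 3·48·39/1296 = 13/3.

13/3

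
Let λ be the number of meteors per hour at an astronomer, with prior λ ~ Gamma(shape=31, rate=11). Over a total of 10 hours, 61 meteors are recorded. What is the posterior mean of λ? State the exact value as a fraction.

92/21

Total count 61 over total exposure 10 hours.
Conjugate update: add total count to the shape and total exposure to the rate, giving Gamma(92, 21).
Posterior mean = α'/β' = 92/21.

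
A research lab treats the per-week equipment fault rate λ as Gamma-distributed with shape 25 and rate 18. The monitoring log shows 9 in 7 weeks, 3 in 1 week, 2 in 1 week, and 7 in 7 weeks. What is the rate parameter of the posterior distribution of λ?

34

Total count: 9 + 3 + 2 + 7 = 21.
Total exposure: 7 + 1 + 1 + 7 = 16 weeks.
The Gamma prior is conjugate for the Poisson rate, so λ | data ~ Gamma(25+21, 18+16) = Gamma(46, 34).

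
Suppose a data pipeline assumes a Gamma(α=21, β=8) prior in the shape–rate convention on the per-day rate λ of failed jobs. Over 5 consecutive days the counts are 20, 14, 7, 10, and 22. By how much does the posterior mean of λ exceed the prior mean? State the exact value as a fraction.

Total count: 20 + 14 + 7 + 10 + 22 = 73.
Total exposure: 5 days.
Conjugate update: add total count to the shape and total exposure to the rate, giving Gamma(94, 13).
Posterior mean = 94/13 = 94/13; prior mean = 21/8 = 21/8. Difference = 94/13 − 21/8 = 479/104.

479/104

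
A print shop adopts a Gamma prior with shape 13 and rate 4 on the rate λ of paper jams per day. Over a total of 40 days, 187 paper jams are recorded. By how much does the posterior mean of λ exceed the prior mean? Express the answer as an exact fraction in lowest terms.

57/44

Total count 187 over total exposure 40 days.
By Gamma–Poisson conjugacy, the posterior is Gamma(α + Σx, β + Σt) = Gamma(13 + 187, 4 + 40) = Gamma(200, 44).
Posterior mean = 200/44 = 50/11; prior mean = 13/4 = 13/4. Difference = 50/11 − 13/4 = 57/44.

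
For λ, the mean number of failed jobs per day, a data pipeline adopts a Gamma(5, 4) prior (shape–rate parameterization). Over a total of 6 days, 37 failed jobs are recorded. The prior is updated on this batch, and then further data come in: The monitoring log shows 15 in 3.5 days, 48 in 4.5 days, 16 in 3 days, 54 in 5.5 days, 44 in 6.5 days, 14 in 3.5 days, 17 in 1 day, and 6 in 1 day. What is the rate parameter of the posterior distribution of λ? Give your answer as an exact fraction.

Total count 37 over total exposure 6 days.
After the first batch: Gamma(5 + 37, 4 + 6) = Gamma(42, 10).
Total count: 15 + 48 + 16 + 54 + 44 + 14 + 17 + 6 = 214.
Total exposure: 3.5 + 4.5 + 3 + 5.5 + 6.5 + 3.5 + 1 + 1 = 28.5 days.
After the second batch: Gamma(42 + 214, 10 + 28.5) = Gamma(256, 77/2).

77/2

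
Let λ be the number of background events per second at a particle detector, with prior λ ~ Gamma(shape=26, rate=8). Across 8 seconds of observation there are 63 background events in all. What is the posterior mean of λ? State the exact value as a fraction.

Total count 63 over total exposure 8 seconds.
Gamma(α, β) with Poisson data over total exposure Σt gives posterior Gamma(α+Σx, β+Σt) = Gamma(89, 16).
Posterior mean = α'/β' = 89/16.

89/16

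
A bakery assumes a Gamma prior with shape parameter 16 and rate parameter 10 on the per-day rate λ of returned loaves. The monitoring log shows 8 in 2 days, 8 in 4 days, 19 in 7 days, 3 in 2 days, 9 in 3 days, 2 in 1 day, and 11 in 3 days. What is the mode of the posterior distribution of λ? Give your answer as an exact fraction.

Total count: 8 + 8 + 19 + 3 + 9 + 2 + 11 = 60.
Total exposure: 2 + 4 + 7 + 2 + 3 + 1 + 3 = 22 days.
Posterior: α' = 16 + 60 = 76, β' = 10 + 22 = 32.
Posterior mode = (α'−1)/β' = 75/32.

75/32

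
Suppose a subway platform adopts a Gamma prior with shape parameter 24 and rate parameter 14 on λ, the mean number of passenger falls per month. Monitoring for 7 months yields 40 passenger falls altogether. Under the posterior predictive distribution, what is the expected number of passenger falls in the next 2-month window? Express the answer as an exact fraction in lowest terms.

Total count 40 over total exposure 7 months.
Posterior: α' = 24 + 40 = 64, β' = 14 + 7 = 21.
Predictive mean over a 2-month window = T·E[λ|data] = 2·64/21 = 128/21.

128/21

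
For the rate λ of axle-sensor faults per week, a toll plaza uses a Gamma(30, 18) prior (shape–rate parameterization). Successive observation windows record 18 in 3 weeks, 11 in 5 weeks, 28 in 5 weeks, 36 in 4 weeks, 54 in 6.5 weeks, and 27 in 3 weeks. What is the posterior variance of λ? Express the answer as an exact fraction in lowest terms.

Total count: 18 + 11 + 28 + 36 + 54 + 27 = 174.
Total exposure: 3 + 5 + 5 + 4 + 6.5 + 3 = 26.5 weeks.
Posterior: α' = 30 + 174 = 204, β' = 18 + 26.5 = 89/2.
Posterior variance = α'/β'² = 204/(7921/4) = 816/7921.

816/7921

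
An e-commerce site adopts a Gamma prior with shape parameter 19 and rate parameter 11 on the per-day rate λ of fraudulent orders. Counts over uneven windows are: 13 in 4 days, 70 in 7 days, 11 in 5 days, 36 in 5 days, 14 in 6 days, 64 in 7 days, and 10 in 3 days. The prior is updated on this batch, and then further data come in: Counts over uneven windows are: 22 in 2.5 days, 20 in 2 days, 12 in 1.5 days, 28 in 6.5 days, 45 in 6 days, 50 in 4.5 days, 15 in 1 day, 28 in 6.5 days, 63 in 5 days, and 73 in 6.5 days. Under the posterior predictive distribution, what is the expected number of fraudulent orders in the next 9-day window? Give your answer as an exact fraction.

Total count: 13 + 70 + 11 + 36 + 14 + 64 + 10 = 218.
Total exposure: 4 + 7 + 5 + 5 + 6 + 7 + 3 = 37 days.
After the first batch: Gamma(19 + 218, 11 + 37) = Gamma(237, 48).
Total count: 22 + 20 + 12 + 28 + 45 + 50 + 15 + 28 + 63 + 73 = 356.
Total exposure: 2.5 + 2 + 1.5 + 6.5 + 6 + 4.5 + 1 + 6.5 + 5 + 6.5 = 42 days.
After the second batch: Gamma(237 + 356, 48 + 42) = Gamma(593, 90).
Predictive mean over a 9-day window = T·E[λ|data] = 9·593/90 = 593/10.

593/10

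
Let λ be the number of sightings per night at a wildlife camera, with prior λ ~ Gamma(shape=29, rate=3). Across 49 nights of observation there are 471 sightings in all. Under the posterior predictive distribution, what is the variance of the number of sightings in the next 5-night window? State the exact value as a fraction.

35625/676

Total count 471 over total exposure 49 nights.
Conjugate update: add total count to the shape and total exposure to the rate, giving Gamma(500, 52).
The posterior predictive for a window of length T is Negative Binomial with variance T·α'·(β'+T)/β'² = 5·500·57/2704 = 35625/676.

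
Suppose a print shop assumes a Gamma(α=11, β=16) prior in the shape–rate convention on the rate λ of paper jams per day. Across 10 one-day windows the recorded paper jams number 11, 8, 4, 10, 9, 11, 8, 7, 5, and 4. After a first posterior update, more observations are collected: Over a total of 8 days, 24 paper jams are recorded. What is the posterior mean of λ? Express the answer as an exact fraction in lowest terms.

Total count: 11 + 8 + 4 + 10 + 9 + 11 + 8 + 7 + 5 + 4 = 77.
Total exposure: 10 days.
After the first batch: Gamma(11 + 77, 16 + 10) = Gamma(88, 26).
Total count 24 over total exposure 8 days.
After the second batch: Gamma(88 + 24, 26 + 8) = Gamma(112, 34).
Posterior mean = α'/β' = 112/34 = 56/17.

56/17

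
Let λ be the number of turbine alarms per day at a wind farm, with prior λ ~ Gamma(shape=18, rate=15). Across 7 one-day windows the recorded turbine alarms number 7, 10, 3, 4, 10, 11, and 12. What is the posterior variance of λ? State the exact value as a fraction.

Total count: 7 + 10 + 3 + 4 + 10 + 11 + 12 = 57.
Total exposure: 7 days.
Gamma(α, β) with Poisson data over total exposure Σt gives posterior Gamma(α+Σx, β+Σt) = Gamma(75, 22).
Posterior variance = α'/β'² = 75/484.

75/484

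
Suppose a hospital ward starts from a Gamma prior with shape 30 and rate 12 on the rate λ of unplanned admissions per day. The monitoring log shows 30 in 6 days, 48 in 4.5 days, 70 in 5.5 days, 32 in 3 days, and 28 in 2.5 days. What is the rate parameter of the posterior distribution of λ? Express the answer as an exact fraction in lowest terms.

Total count: 30 + 48 + 70 + 32 + 28 = 208.
Total exposure: 6 + 4.5 + 5.5 + 3 + 2.5 = 21.5 days.
The Gamma prior is conjugate for the Poisson rate, so λ | data ~ Gamma(30+208, 12+21.5) = Gamma(238, 67/2).

67/2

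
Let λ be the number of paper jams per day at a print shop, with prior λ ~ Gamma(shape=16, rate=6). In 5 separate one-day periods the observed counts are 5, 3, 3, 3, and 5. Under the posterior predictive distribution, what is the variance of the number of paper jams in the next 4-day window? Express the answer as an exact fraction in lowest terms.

2100/121

Total count: 5 + 3 + 3 + 3 + 5 = 19.
Total exposure: 5 days.
The Gamma prior is conjugate for the Poisson rate, so λ | data ~ Gamma(16+19, 6+5) = Gamma(35, 11).
The posterior predictive for a window of length T is Negative Binomial with variance T·α'·(β'+T)/β'² = 4·35·15/121 = 2100/121.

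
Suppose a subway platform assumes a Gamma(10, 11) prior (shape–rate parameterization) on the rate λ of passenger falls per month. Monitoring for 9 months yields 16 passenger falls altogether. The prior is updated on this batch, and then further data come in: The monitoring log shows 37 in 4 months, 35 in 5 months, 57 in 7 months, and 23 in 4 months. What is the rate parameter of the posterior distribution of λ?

Total count 16 over total exposure 9 months.
After the first batch: Gamma(10 + 16, 11 + 9) = Gamma(26, 20).
Total count: 37 + 35 + 57 + 23 = 152.
Total exposure: 4 + 5 + 7 + 4 = 20 months.
After the second batch: Gamma(26 + 152, 20 + 20) = Gamma(178, 40).

40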